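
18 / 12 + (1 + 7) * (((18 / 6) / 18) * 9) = 13.50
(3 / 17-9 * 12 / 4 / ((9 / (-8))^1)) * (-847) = -348117 / 17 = -20477.47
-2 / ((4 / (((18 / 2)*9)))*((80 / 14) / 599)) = -339633 / 80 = -4245.41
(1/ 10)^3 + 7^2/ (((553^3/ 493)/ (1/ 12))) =10477069/ 10353819000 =0.00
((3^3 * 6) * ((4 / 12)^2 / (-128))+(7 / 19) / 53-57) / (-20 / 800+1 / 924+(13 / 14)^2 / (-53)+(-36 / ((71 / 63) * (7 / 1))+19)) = -2113683549285 / 532601915288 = -3.97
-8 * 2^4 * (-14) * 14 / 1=25088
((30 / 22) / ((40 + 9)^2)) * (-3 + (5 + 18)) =300 / 26411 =0.01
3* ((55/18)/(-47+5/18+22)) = -33/89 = -0.37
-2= -2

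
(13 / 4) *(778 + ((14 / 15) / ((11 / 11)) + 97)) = 2846.78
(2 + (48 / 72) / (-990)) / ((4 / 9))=4.50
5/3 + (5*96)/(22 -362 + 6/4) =505/2031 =0.25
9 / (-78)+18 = 465 / 26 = 17.88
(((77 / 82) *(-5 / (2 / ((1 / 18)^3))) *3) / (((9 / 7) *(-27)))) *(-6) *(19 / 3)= -0.00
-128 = -128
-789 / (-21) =263 / 7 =37.57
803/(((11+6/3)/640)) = 513920/13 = 39532.31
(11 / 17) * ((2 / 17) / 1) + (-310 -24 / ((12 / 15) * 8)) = -362607 / 1156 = -313.67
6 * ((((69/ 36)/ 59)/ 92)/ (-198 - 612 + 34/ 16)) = -1/ 381317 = -0.00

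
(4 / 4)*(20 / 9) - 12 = -9.78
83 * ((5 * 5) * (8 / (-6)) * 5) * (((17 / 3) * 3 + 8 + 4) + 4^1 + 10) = -1784500 / 3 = -594833.33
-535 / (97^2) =-535 / 9409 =-0.06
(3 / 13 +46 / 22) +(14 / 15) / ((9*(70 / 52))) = 231536 / 96525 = 2.40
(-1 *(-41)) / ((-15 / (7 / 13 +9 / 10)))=-7667 / 1950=-3.93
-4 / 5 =-0.80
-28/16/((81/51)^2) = -2023/2916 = -0.69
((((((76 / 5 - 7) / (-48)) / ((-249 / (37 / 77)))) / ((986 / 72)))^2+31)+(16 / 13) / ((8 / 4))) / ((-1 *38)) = -1632049350098500357 / 1961635958476594400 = -0.83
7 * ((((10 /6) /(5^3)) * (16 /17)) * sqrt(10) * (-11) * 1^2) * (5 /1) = -15.28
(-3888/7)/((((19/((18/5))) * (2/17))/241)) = -143362224/665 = -215582.29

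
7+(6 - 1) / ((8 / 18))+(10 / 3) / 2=239 / 12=19.92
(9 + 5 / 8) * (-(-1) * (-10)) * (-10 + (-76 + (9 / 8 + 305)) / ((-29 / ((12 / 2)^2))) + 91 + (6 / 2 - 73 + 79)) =4369365 / 232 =18833.47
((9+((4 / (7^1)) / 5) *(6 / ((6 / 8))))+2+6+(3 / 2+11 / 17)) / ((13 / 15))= 23.15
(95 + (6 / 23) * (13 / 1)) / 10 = 2263 / 230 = 9.84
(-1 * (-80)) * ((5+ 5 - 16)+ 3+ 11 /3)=160 /3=53.33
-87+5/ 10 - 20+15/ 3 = -203/ 2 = -101.50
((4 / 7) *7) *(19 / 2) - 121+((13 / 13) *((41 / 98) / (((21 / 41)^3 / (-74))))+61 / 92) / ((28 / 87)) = -310486309639 / 389653488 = -796.83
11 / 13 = 0.85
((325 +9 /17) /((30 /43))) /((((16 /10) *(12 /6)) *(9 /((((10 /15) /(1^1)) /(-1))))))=-118981 /11016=-10.80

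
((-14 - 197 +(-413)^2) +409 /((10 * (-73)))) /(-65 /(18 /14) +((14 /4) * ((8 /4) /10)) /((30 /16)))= -5596241895 /1648486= -3394.78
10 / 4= 5 / 2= 2.50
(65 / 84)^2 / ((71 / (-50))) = -105625 / 250488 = -0.42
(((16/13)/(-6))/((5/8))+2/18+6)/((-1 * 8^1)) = -3383/4680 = -0.72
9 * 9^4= 59049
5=5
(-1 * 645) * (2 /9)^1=-430 /3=-143.33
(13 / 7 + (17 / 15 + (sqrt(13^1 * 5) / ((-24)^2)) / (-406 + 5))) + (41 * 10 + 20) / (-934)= 124063 / 49035 - sqrt(65) / 230976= 2.53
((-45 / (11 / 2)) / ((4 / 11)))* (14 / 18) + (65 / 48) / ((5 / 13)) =-671 / 48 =-13.98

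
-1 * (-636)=636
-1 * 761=-761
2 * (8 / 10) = 8 / 5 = 1.60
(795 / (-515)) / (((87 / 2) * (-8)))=53 / 11948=0.00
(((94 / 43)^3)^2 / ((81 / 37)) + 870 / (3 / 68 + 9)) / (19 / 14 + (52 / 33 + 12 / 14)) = 472160978973943952 / 12253058315570493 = 38.53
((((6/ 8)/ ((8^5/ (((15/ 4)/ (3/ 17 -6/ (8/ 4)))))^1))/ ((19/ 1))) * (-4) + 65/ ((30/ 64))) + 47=22194160381/ 119537664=185.67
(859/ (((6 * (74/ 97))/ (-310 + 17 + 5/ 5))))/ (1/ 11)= -66908369/ 111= -602778.10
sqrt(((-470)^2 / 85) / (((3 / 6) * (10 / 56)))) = 188 * sqrt(238) / 17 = 170.61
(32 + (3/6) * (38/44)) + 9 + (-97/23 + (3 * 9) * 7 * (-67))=-12777295/1012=-12625.79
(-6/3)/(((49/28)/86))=-688/7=-98.29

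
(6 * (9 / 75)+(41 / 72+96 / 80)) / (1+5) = 4481 / 10800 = 0.41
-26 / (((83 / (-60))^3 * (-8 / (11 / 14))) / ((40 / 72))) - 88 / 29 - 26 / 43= -20838200842 / 4991128723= -4.18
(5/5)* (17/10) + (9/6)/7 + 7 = 312/35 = 8.91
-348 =-348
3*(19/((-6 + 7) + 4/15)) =45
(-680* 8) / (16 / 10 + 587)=-27200 / 2943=-9.24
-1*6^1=-6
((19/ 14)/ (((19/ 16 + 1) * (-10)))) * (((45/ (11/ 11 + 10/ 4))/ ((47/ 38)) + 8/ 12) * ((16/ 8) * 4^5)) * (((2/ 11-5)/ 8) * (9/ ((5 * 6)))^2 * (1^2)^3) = 8443719168/ 110831875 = 76.18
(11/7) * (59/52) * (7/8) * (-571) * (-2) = 1781.63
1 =1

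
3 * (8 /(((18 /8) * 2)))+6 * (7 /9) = 10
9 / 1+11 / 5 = 56 / 5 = 11.20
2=2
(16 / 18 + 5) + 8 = 125 / 9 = 13.89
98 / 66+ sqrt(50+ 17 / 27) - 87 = -2822 / 33+ sqrt(4101) / 9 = -78.40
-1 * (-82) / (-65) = -82 / 65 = -1.26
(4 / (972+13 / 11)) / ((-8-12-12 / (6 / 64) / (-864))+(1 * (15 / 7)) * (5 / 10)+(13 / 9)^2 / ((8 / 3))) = -22176 / 97105055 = -0.00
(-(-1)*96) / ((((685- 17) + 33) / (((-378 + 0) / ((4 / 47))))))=-426384 / 701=-608.25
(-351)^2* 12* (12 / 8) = 2217618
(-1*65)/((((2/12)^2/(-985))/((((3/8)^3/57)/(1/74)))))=191882925/1216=157798.46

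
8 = 8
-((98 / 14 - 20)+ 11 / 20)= 249 / 20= 12.45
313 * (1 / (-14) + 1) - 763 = -6613 / 14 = -472.36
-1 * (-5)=5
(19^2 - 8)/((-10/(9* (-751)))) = 2385927/10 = 238592.70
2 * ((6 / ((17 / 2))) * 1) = 24 / 17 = 1.41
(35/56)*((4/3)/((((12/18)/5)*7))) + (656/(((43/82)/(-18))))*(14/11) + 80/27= -10246642709/357588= -28654.88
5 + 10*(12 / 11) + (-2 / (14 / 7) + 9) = 263 / 11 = 23.91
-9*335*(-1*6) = 18090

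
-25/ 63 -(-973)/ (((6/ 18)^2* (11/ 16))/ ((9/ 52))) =19857301/ 9009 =2204.16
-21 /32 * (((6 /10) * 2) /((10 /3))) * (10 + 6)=-189 /50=-3.78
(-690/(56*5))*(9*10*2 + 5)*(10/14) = -63825/196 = -325.64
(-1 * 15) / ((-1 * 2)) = 7.50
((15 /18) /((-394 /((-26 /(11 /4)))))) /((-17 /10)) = -1300 /110517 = -0.01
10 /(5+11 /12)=120 /71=1.69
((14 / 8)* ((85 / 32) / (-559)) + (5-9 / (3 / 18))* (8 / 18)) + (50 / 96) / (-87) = -135656221 / 6225024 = -21.79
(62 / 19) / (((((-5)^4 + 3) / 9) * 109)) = 279 / 650294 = 0.00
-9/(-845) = 9/845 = 0.01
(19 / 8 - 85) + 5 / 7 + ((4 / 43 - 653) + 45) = -1661081 / 2408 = -689.82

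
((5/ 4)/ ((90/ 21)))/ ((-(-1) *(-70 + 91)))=1/ 72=0.01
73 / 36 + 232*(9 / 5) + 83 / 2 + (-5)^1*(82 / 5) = 68243 / 180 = 379.13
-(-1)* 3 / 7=3 / 7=0.43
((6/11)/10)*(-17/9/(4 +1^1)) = -17/825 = -0.02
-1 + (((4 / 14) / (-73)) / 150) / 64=-2452801 / 2452800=-1.00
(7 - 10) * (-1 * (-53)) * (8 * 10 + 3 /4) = -51357 /4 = -12839.25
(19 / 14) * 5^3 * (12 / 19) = 107.14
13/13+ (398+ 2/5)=1997/5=399.40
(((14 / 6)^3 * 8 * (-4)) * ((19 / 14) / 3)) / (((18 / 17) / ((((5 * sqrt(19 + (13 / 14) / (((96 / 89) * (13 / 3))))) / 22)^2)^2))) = -1659349716875 / 9715064832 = -170.80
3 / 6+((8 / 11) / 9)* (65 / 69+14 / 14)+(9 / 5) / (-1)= -78083 / 68310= -1.14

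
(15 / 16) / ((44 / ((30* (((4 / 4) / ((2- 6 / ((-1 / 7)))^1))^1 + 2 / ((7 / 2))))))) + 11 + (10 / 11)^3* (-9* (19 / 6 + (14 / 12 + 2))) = -37500739 / 1192576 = -31.45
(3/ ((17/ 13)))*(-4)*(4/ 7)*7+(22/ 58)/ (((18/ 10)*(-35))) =-1140235/ 31059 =-36.71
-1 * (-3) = 3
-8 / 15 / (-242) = 4 / 1815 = 0.00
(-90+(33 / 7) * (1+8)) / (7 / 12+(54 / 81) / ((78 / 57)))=-51948 / 1169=-44.44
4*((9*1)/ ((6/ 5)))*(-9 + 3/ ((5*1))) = -252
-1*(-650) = 650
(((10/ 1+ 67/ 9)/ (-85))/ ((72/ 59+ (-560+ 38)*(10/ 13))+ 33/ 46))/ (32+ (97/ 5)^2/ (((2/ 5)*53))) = 587163044/ 56880651353841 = 0.00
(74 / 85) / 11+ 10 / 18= 5341 / 8415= 0.63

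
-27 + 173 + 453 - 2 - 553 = 44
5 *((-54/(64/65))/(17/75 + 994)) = -658125/2386144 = -0.28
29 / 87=1 / 3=0.33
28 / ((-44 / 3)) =-21 / 11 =-1.91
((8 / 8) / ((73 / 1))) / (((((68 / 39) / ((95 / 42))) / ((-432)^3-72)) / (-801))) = 9969218505675 / 8687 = 1147601992.13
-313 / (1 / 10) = -3130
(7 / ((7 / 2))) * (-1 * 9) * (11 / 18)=-11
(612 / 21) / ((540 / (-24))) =-136 / 105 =-1.30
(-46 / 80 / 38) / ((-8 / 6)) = 69 / 6080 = 0.01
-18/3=-6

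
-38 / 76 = -1 / 2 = -0.50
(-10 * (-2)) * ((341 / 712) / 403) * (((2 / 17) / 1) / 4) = 55 / 78676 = 0.00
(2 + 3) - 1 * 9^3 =-724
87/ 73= 1.19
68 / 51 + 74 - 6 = 208 / 3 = 69.33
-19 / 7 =-2.71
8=8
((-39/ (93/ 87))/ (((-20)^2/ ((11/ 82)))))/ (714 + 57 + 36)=-4147/ 273519200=-0.00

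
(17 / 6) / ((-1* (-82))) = 17 / 492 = 0.03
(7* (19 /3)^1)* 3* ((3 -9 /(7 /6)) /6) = -209 /2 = -104.50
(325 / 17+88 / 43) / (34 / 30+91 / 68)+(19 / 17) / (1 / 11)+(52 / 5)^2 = 129.02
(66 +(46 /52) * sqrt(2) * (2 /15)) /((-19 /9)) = -594 /19-69 * sqrt(2) /1235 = -31.34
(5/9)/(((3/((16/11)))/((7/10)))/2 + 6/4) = 560/2997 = 0.19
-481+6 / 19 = -9133 / 19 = -480.68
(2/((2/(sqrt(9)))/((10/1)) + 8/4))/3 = 10/31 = 0.32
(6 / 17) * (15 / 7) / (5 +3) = 45 / 476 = 0.09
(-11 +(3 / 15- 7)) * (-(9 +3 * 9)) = 3204 / 5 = 640.80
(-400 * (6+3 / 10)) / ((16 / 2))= -315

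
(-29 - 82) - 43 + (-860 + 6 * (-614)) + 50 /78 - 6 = -183431 /39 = -4703.36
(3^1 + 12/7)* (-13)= -429/7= -61.29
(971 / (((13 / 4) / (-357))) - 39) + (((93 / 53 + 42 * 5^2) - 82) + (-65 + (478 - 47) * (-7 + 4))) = -73783536 / 689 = -107087.86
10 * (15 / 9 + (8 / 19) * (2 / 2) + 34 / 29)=53890 / 1653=32.60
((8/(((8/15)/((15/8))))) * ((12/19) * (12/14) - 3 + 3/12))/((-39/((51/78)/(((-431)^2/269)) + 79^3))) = 209849671160004375/267222399808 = 785299.70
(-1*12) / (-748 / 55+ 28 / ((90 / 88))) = -27 / 31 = -0.87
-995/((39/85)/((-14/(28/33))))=930325/26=35781.73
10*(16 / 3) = 160 / 3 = 53.33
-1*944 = -944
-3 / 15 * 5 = -1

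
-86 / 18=-43 / 9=-4.78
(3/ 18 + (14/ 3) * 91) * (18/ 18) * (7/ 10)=17843/ 60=297.38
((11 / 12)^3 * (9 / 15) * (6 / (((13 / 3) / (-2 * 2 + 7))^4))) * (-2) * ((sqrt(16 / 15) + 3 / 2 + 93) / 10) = -550159533 / 45697600 - 970299 * sqrt(15) / 28561000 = -12.17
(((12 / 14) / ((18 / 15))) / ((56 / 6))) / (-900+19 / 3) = -0.00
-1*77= -77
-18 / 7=-2.57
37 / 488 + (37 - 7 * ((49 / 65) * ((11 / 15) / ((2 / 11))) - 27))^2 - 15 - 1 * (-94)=19478389534823 / 463905000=41987.88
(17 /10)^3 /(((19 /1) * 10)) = 4913 /190000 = 0.03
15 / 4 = 3.75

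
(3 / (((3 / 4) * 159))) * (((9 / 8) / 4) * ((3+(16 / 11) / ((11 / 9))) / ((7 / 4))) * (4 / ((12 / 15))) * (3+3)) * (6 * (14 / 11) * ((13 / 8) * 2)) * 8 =7118280 / 70543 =100.91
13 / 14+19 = 279 / 14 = 19.93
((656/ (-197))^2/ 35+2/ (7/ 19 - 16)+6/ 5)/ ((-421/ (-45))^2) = 8404459320/ 529648039613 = 0.02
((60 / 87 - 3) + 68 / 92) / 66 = -524 / 22011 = -0.02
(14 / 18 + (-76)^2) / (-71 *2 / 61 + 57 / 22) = 69771922 / 3177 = 21961.57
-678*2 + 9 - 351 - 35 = -1733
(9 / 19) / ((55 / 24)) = 216 / 1045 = 0.21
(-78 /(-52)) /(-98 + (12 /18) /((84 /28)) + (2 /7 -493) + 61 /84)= -378 /148621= -0.00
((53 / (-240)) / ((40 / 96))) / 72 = -53 / 7200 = -0.01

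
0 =0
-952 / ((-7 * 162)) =68 / 81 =0.84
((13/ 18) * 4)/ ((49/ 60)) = 520/ 147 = 3.54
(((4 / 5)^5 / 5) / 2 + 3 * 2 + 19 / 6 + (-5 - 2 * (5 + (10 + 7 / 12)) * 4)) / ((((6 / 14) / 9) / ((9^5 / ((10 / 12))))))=-14004643240287 / 78125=-179259433.48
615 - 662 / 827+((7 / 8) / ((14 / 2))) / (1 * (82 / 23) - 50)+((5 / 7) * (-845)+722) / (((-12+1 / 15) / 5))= 564.58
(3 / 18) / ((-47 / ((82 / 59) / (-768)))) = 41 / 6388992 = 0.00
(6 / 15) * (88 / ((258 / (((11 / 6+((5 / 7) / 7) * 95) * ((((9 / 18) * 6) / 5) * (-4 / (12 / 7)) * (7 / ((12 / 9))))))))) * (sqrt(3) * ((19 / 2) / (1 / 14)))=-4958107 * sqrt(3) / 3225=-2662.85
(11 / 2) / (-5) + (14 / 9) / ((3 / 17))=2083 / 270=7.71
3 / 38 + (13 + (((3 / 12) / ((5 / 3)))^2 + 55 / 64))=424409 / 30400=13.96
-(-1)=1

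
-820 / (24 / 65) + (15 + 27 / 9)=-13217 / 6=-2202.83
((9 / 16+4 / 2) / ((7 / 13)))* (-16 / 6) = -533 / 42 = -12.69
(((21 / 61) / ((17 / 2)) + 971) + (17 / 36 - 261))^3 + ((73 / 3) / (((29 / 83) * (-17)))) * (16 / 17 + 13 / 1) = 541199365671630763308017 / 1508835068292672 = 358686894.97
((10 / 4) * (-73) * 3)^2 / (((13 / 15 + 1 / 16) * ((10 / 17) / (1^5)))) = 122300550 / 223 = 548432.96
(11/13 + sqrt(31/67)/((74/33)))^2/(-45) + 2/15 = 64385857/558042732 - 121*sqrt(2077)/483405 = 0.10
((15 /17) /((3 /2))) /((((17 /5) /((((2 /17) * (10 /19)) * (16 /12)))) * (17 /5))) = 20000 /4760697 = 0.00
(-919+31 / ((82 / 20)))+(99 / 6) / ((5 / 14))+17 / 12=-2125003 / 2460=-863.82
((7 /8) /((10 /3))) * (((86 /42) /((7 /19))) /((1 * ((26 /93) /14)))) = 75981 /1040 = 73.06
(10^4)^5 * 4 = 400000000000000000000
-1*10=-10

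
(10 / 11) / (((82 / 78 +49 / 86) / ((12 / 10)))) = 40248 / 59807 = 0.67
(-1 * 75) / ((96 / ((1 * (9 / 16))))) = -225 / 512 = -0.44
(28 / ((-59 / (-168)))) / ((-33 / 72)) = -173.95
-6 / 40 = -3 / 20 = -0.15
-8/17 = -0.47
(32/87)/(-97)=-32/8439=-0.00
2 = 2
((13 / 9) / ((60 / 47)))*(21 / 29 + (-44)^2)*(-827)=-5676001201 / 3132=-1812260.92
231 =231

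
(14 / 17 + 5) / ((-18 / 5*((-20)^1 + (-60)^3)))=11 / 1468936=0.00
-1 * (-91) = 91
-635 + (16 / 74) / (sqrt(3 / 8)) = -635 + 16*sqrt(6) / 111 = -634.65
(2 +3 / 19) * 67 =2747 / 19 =144.58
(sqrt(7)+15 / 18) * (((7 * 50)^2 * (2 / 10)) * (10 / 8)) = 153125 / 6+30625 * sqrt(7) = 106546.97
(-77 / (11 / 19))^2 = 17689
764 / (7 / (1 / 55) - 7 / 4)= 3056 / 1533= 1.99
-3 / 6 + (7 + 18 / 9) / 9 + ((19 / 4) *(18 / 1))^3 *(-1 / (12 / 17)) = -28334513 / 32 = -885453.53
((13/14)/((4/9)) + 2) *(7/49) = 229/392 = 0.58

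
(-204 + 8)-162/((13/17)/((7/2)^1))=-12187/13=-937.46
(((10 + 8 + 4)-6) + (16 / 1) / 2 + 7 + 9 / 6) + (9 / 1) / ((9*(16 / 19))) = 539 / 16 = 33.69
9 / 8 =1.12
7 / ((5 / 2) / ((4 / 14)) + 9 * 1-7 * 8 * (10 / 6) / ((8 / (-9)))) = 28 / 491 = 0.06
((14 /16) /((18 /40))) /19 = 35 /342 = 0.10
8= 8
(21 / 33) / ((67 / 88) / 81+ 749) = 0.00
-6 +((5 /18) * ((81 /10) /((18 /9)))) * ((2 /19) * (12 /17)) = -1911 /323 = -5.92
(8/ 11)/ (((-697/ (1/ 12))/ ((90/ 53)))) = -0.00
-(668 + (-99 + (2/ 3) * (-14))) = -1679/ 3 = -559.67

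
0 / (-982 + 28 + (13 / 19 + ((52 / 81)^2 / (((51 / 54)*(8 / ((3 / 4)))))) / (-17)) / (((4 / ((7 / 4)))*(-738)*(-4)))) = 0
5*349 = 1745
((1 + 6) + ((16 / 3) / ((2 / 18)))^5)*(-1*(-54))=13759414650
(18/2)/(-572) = -9/572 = -0.02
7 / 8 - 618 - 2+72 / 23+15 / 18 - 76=-381521 / 552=-691.16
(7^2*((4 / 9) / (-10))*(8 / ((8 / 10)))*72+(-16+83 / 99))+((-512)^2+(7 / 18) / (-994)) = 7325928521 / 28116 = 260560.84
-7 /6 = -1.17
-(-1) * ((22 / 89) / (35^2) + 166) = 18098172 / 109025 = 166.00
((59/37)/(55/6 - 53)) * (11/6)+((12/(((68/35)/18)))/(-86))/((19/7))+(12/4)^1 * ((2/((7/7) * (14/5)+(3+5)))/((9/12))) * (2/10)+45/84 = 14395843447/102176317404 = 0.14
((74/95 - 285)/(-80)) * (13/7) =351013/53200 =6.60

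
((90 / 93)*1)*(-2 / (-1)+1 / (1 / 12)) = 420 / 31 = 13.55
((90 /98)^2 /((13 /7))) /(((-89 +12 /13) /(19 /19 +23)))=-9720 /78547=-0.12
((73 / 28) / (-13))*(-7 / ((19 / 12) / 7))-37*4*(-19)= 696097 / 247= 2818.21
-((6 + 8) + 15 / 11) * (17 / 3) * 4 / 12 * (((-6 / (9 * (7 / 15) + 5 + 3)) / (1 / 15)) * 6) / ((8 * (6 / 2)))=71825 / 1342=53.52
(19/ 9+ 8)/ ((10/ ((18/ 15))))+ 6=541/ 75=7.21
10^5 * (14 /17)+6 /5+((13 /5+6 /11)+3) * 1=77006868 /935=82360.29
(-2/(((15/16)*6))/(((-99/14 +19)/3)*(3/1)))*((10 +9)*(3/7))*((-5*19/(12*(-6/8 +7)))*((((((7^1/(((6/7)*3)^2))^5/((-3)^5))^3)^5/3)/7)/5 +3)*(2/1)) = 1930587923287891201302450463503436242658830195015627281501911229185421534951442574488346725221815190335355821507112346322259277385362582262276506363710646110124192486988882738652801238810551160279234542931851139699780094027733399/1046598586356511309570342453920556568055934208600352921855484107130993363201897728246600681940136083472125697574829821091604716014786279953110595293859612286975842685800173564197260642375381417973914953815083609544855625138176000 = 1.84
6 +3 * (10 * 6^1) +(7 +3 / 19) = 3670 / 19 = 193.16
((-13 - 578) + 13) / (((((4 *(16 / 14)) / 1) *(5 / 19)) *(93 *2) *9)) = -38437 / 133920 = -0.29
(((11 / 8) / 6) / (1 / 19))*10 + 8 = 1237 / 24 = 51.54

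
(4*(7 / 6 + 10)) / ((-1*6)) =-67 / 9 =-7.44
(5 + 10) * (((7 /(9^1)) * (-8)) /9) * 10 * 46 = -128800 /27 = -4770.37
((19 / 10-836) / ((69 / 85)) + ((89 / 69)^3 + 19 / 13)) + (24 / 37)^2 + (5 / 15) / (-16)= -95742531252739 / 93543594768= -1023.51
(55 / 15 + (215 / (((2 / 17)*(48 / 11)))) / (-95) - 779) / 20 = -38.99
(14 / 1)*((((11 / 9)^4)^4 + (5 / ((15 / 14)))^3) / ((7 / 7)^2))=3279800794939355582 / 1853020188851841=1769.98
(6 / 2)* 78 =234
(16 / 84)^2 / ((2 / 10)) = 80 / 441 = 0.18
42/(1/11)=462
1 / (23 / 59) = 59 / 23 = 2.57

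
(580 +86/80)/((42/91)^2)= 3928067/1440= 2727.82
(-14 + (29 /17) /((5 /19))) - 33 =-3444 /85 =-40.52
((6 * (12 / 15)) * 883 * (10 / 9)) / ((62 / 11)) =77704 / 93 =835.53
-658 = -658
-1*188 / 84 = -47 / 21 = -2.24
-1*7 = -7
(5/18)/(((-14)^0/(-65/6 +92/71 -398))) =-868055/7668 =-113.20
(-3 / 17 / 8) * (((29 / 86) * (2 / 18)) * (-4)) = 29 / 8772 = 0.00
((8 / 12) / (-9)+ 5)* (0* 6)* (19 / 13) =0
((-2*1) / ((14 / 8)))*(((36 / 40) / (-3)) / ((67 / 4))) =48 / 2345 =0.02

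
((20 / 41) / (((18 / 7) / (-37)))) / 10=-259 / 369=-0.70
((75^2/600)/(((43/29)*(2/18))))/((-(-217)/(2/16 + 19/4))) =763425/597184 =1.28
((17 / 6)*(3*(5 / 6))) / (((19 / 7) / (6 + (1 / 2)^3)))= 29155 / 1824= 15.98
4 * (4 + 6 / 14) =124 / 7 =17.71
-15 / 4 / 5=-3 / 4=-0.75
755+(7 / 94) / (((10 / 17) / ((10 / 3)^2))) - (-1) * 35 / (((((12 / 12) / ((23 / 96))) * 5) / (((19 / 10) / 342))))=614330767 / 812160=756.42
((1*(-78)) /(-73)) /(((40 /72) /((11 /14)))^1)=3861 /2555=1.51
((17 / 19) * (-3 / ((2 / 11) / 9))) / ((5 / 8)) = -20196 / 95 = -212.59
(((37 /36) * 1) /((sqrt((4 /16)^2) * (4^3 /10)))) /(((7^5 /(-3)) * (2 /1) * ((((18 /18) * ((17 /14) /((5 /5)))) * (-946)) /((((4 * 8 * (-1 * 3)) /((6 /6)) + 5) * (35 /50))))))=-481 /151299456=-0.00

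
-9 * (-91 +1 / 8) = 6543 / 8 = 817.88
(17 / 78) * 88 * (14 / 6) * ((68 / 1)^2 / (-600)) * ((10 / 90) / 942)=-0.04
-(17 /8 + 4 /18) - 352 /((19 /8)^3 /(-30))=388124669 /493848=785.92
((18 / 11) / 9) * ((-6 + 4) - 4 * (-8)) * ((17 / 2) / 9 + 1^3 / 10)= 188 / 33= 5.70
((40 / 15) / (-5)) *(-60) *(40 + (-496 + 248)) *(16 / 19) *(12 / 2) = -638976 / 19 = -33630.32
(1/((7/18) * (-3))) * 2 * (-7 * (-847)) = -10164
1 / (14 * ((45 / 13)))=13 / 630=0.02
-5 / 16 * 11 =-55 / 16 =-3.44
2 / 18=1 / 9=0.11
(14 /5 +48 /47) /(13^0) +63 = 15703 /235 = 66.82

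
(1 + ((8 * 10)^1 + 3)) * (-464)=-38976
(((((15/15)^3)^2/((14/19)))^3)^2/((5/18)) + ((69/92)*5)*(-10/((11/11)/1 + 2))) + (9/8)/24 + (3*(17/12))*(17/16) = 14.56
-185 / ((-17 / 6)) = 1110 / 17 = 65.29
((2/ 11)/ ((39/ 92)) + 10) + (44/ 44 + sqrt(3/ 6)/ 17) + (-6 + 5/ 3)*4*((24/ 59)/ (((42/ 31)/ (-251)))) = sqrt(2)/ 34 + 77821001/ 59059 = 1317.72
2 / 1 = 2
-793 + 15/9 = -2374/3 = -791.33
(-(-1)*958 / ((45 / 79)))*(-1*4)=-302728 / 45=-6727.29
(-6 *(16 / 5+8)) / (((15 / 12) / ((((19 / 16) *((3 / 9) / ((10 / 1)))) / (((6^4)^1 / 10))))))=-133 / 8100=-0.02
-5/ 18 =-0.28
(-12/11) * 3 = -36/11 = -3.27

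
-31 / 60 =-0.52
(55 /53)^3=166375 /148877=1.12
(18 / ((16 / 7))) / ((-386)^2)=0.00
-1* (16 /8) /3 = -2 /3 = -0.67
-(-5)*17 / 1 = 85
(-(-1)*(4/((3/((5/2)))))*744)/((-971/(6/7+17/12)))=-5.81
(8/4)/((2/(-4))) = -4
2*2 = 4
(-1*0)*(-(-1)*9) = 0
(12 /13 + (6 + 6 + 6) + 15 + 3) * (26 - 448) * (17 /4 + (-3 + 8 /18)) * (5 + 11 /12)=-18276820 /117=-156212.14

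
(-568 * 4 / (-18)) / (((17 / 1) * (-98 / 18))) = -1136 / 833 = -1.36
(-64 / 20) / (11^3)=-16 / 6655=-0.00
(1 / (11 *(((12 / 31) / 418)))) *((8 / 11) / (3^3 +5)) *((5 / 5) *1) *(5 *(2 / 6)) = 2945 / 792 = 3.72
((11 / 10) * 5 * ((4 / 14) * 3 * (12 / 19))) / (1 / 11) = 4356 / 133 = 32.75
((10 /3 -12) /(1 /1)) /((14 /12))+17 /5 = -141 /35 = -4.03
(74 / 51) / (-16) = -37 / 408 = -0.09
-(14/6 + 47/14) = -239/42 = -5.69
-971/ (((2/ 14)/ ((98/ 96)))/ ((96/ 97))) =-666106/ 97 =-6867.07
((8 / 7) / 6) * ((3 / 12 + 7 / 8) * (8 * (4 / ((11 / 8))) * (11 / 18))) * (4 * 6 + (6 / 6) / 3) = 4672 / 63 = 74.16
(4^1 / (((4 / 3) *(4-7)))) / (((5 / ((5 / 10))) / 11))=-11 / 10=-1.10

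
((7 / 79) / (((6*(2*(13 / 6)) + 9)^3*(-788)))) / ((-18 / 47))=0.00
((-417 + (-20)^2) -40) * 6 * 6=-2052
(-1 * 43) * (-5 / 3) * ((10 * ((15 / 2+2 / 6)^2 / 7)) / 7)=2374675 / 2646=897.46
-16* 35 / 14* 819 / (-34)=16380 / 17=963.53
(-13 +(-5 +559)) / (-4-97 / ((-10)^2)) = -108.85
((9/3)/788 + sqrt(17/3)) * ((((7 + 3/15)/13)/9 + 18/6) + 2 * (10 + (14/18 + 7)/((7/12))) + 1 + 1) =10087/51220 + 10087 * sqrt(51)/585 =123.33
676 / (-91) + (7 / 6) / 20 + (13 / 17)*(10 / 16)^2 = -807851 / 114240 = -7.07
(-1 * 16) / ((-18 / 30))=80 / 3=26.67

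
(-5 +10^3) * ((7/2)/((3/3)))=6965/2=3482.50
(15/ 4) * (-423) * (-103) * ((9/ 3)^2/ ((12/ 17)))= 33330285/ 16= 2083142.81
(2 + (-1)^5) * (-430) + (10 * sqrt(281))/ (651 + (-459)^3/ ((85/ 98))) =-430 - 50 * sqrt(281)/ 557458671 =-430.00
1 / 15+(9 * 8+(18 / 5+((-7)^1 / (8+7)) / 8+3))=9433 / 120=78.61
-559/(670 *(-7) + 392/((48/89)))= 78/553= 0.14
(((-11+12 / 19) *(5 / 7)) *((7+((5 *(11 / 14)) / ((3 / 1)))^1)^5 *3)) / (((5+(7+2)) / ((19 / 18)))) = -5099920020097765 / 76846444416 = -66365.07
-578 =-578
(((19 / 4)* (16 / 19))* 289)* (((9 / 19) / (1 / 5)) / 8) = 13005 / 38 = 342.24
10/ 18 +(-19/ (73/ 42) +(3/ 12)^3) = -435631/ 42048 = -10.36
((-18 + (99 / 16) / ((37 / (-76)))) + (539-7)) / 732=74191 / 108336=0.68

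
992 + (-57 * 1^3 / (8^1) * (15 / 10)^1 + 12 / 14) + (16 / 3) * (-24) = 95667 / 112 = 854.17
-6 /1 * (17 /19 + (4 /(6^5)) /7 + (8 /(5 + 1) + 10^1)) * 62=-98009941 /21546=-4548.87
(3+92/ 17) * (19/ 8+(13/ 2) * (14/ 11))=12181/ 136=89.57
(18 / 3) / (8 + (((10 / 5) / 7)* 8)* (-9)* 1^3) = -21 / 44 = -0.48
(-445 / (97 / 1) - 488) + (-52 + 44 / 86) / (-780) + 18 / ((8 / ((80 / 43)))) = -264790197 / 542230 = -488.34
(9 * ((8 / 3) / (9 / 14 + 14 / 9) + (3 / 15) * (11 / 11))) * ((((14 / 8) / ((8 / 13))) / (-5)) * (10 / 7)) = -228969 / 22160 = -10.33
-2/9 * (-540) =120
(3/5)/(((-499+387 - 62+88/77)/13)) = -273/6050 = -0.05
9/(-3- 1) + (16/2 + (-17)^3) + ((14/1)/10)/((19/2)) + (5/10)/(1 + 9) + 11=-93025/19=-4896.05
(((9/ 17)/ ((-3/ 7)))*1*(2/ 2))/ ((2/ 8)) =-84/ 17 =-4.94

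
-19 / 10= -1.90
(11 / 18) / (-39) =-11 / 702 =-0.02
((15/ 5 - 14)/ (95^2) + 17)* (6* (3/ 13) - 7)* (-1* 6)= 67195332/ 117325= 572.73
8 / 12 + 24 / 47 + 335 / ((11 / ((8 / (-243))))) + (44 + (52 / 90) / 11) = 27781544 / 628155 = 44.23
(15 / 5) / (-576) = -1 / 192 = -0.01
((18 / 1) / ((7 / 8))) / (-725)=-144 / 5075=-0.03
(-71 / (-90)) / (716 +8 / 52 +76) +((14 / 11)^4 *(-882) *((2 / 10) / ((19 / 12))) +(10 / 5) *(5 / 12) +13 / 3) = -287.16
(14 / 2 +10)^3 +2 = 4915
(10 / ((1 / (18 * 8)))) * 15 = 21600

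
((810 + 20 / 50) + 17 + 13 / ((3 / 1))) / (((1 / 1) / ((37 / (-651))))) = -461612 / 9765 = -47.27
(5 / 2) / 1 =5 / 2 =2.50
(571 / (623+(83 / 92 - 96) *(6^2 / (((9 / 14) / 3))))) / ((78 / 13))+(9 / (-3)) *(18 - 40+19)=19055833 / 2118774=8.99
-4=-4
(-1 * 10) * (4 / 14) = -20 / 7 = -2.86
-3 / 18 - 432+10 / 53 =-431.98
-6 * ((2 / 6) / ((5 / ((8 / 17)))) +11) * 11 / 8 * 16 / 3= -123772 / 255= -485.38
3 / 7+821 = 5750 / 7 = 821.43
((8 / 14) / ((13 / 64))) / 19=256 / 1729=0.15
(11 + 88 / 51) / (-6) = -649 / 306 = -2.12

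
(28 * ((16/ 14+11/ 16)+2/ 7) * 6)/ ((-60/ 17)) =-4029/ 40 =-100.72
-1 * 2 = -2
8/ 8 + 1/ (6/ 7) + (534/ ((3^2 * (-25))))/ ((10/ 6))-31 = -22693/ 750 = -30.26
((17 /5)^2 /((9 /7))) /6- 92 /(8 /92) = -1426277 /1350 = -1056.50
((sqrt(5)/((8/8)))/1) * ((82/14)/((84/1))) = 41 * sqrt(5)/588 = 0.16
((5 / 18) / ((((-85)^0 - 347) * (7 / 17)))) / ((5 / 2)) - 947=-20642723 / 21798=-947.00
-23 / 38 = -0.61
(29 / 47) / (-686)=-29 / 32242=-0.00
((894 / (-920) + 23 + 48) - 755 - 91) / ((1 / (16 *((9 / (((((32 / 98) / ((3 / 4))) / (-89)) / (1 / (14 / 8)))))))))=6004205487 / 460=13052620.62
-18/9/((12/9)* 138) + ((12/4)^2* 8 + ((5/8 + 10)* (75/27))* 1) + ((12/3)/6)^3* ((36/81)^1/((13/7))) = 59040455/581256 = 101.57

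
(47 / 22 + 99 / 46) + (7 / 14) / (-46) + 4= 8377 / 1012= 8.28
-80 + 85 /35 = -543 /7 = -77.57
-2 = -2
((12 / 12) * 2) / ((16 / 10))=5 / 4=1.25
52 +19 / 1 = 71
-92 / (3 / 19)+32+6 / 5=-8242 / 15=-549.47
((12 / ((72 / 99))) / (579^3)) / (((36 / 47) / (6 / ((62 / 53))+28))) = 530959 / 144413777016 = 0.00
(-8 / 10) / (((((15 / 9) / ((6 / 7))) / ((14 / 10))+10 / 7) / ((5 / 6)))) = -84 / 355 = -0.24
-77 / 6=-12.83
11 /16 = 0.69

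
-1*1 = -1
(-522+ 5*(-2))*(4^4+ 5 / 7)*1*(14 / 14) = -136572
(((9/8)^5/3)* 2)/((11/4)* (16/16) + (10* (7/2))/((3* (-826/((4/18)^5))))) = 205720279659/470909267968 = 0.44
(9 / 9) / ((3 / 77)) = 25.67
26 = 26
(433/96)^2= 20.34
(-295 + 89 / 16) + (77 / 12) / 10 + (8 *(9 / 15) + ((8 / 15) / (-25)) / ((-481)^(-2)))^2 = 54705373117279 / 2250000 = 24313499.16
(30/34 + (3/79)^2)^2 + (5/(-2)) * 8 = -216339030356/11256573409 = -19.22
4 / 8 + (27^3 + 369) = 40105 / 2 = 20052.50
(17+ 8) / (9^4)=25 / 6561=0.00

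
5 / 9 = 0.56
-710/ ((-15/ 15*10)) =71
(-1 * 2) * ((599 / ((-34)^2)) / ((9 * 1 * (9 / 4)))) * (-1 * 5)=5990 / 23409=0.26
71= 71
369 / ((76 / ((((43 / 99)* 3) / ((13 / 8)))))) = 10578 / 2717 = 3.89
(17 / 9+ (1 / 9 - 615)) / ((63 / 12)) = -2452 / 21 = -116.76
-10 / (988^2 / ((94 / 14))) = -235 / 3416504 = -0.00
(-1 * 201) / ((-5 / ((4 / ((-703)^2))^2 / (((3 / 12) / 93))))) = 1196352 / 1221212678405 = 0.00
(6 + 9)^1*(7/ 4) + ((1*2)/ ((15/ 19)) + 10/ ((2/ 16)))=6527/ 60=108.78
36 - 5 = 31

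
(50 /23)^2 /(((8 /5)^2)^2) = 390625 /541696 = 0.72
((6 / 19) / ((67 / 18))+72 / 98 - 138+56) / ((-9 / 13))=65829322 / 561393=117.26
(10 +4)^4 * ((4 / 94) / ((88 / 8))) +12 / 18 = 231530 / 1551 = 149.28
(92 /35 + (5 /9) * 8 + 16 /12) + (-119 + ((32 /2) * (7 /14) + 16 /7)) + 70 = -9547 /315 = -30.31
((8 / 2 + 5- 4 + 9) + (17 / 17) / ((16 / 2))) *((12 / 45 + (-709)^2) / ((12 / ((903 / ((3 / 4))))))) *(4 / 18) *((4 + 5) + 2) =2821120157317 / 1620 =1741432195.87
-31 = -31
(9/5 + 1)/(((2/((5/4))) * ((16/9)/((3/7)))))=27/64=0.42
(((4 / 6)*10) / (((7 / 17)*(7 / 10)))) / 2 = 1700 / 147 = 11.56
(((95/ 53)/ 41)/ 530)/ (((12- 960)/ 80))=-0.00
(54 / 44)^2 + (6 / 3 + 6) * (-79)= -630.49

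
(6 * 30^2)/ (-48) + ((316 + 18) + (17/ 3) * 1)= 1363/ 6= 227.17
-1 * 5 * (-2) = 10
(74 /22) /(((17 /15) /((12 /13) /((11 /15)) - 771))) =-61090515 /26741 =-2284.53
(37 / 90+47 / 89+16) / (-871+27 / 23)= -3120709 / 160248060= -0.02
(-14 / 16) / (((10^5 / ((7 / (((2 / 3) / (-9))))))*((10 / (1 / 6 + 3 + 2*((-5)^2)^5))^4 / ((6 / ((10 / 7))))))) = 50537015373640282681849.87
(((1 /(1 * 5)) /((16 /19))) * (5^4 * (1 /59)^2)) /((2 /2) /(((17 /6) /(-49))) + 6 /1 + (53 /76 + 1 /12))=-18411 /4539224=-0.00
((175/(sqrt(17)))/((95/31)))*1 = 1085*sqrt(17)/323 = 13.85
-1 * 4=-4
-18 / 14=-9 / 7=-1.29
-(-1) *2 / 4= 1 / 2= 0.50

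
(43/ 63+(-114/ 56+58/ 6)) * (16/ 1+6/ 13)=224165/ 1638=136.85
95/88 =1.08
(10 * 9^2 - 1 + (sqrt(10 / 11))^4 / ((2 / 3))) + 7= 98886 / 121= 817.24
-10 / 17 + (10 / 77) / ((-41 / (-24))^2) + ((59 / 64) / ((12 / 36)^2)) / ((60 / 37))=12879153521 / 2816549120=4.57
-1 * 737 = -737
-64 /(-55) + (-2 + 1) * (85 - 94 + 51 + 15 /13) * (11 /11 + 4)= -153443 /715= -214.61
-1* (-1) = 1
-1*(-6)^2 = -36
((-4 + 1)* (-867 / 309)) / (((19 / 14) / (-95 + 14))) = -983178 / 1957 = -502.39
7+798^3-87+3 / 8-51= 4065355691 / 8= 508169461.38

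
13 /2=6.50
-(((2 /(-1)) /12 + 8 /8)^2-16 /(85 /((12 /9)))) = -1357 /3060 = -0.44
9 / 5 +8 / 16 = 23 / 10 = 2.30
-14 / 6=-7 / 3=-2.33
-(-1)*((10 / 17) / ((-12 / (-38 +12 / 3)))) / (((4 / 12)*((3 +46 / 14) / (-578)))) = -10115 / 22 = -459.77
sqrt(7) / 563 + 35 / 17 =2.06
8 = 8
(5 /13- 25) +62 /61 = -18714 /793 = -23.60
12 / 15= 4 / 5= 0.80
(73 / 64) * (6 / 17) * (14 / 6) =511 / 544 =0.94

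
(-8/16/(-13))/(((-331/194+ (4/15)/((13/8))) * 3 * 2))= -485/116674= -0.00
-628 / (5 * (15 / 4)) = -2512 / 75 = -33.49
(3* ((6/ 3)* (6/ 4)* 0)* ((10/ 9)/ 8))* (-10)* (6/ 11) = 0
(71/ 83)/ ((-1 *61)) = -71/ 5063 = -0.01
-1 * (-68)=68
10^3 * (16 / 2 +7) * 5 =75000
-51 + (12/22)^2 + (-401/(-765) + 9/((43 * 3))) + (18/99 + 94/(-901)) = -10554329651/210955635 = -50.03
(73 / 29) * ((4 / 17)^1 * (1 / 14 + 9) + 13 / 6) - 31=-417703 / 20706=-20.17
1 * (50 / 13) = 50 / 13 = 3.85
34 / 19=1.79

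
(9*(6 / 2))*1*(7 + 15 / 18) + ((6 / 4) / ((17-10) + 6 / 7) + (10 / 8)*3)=47397 / 220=215.44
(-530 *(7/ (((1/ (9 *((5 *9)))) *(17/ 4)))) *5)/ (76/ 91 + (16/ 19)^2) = -246801350250/ 215611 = -1144660.29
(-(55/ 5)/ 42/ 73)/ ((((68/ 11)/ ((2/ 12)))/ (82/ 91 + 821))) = -3016651/ 37944816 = -0.08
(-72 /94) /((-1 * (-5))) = -36 /235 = -0.15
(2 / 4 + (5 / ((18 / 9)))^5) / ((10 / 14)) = 21987 / 160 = 137.42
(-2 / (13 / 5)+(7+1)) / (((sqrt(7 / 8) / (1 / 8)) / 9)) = 423 * sqrt(14) / 182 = 8.70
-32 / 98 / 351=-16 / 17199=-0.00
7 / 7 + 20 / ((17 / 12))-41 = -25.88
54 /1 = 54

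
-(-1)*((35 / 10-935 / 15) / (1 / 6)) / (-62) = 353 / 62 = 5.69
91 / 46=1.98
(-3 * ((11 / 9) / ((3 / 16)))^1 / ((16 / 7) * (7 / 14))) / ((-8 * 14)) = 11 / 72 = 0.15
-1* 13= -13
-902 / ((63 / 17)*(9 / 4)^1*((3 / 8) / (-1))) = 490688 / 1701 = 288.47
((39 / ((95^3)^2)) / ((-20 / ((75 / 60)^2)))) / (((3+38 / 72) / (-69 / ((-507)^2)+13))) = -0.00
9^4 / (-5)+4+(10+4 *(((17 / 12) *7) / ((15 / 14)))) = -56753 / 45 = -1261.18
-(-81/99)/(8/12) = 27/22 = 1.23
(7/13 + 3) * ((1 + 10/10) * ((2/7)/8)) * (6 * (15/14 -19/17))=-759/10829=-0.07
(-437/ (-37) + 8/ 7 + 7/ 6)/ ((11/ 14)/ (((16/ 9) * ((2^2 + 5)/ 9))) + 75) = 0.19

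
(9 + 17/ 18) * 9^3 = 14499/ 2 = 7249.50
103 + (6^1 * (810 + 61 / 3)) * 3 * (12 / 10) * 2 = 179867 / 5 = 35973.40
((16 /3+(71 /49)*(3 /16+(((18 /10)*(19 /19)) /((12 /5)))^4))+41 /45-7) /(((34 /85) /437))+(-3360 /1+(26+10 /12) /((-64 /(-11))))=-763886789 /225792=-3383.14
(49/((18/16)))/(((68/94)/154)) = 1418648/153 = 9272.21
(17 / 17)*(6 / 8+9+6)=63 / 4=15.75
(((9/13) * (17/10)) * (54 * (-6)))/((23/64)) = -1586304/1495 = -1061.07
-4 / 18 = -2 / 9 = -0.22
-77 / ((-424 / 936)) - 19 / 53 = 8990 / 53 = 169.62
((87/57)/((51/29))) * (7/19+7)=117740/18411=6.40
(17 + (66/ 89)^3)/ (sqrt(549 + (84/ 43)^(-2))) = 1030845396 * sqrt(3875593)/ 2732172921617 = 0.74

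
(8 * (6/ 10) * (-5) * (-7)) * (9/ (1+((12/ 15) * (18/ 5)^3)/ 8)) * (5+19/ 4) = 9213750/ 3541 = 2602.02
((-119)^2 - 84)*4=56308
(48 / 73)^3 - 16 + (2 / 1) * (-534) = -421583836 / 389017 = -1083.72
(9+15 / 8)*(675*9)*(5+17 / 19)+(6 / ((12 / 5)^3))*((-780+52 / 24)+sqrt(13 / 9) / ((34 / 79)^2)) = 780125*sqrt(13) / 998784+12774992675 / 32832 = 389104.69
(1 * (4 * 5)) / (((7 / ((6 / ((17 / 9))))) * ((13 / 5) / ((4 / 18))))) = 1200 / 1547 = 0.78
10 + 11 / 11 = 11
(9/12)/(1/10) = 15/2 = 7.50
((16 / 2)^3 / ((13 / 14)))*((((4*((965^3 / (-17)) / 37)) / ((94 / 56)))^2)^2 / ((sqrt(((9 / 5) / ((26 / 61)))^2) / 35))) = 257433992303047661712762548431789260800000000000000 / 419340064805484629589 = 613902686409087026196588400000.00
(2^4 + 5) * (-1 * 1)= -21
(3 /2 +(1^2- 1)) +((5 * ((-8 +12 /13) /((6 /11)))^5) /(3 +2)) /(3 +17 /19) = -630230306821655 /6676590726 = -94394.03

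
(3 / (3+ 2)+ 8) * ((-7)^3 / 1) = -14749 / 5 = -2949.80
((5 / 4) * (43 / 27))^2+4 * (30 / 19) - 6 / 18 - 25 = -3336317 / 221616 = -15.05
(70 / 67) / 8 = 35 / 268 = 0.13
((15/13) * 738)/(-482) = -5535/3133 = -1.77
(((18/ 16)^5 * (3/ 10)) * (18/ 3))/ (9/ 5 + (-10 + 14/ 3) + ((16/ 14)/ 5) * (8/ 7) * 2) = -78121827/ 72515584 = -1.08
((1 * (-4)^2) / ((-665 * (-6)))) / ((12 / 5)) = 0.00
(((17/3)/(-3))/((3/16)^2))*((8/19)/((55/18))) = -69632/9405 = -7.40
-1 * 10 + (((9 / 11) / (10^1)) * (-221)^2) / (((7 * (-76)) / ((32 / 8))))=-585869 / 14630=-40.05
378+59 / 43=16313 / 43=379.37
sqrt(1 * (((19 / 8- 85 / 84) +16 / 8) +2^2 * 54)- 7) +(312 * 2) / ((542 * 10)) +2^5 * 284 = sqrt(1498434) / 84 +12314396 / 1355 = 9102.69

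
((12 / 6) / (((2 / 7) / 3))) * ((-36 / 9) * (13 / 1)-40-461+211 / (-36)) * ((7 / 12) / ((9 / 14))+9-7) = -22110781 / 648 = -34121.58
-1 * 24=-24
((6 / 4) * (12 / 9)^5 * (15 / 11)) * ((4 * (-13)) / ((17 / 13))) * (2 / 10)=-346112 / 5049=-68.55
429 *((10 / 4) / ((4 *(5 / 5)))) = 2145 / 8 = 268.12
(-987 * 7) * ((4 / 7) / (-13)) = 3948 / 13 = 303.69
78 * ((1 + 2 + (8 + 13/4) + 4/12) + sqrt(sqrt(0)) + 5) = 3055/2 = 1527.50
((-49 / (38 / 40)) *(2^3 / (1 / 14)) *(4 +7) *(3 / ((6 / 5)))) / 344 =-461.81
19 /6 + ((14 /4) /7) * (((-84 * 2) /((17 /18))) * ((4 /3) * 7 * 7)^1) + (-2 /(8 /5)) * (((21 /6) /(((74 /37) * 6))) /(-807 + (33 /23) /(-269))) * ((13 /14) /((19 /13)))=-1798296087864161 /309642291072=-5807.66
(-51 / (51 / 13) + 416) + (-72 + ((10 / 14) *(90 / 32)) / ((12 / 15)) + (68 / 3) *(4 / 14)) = 456943 / 1344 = 339.99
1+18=19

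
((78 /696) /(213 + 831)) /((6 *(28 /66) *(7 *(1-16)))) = -0.00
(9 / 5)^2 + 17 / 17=106 / 25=4.24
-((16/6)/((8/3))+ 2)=-3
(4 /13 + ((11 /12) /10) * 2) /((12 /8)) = 383 /1170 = 0.33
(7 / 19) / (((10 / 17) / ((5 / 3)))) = 119 / 114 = 1.04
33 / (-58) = -33 / 58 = -0.57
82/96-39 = -1831/48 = -38.15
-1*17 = -17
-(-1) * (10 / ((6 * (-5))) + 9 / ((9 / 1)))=2 / 3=0.67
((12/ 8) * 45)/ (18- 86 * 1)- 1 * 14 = -2039/ 136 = -14.99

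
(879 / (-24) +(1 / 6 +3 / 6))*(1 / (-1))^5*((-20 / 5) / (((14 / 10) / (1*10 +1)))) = -1130.12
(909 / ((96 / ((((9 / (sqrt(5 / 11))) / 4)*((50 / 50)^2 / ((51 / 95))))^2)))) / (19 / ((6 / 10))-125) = -32486751 / 8286208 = -3.92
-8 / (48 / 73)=-73 / 6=-12.17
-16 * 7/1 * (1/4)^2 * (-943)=6601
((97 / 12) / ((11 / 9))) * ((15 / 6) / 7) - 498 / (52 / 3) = -211161 / 8008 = -26.37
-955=-955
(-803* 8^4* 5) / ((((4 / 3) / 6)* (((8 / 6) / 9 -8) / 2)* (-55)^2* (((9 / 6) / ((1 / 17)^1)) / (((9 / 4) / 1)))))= 27247104 / 49555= 549.84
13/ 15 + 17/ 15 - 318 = -316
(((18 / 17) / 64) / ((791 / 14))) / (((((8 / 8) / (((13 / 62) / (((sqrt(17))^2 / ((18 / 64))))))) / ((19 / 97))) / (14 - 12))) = 20007 / 50278194688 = 0.00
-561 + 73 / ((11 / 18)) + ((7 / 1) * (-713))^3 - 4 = -1367588361882 / 11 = -124326214716.55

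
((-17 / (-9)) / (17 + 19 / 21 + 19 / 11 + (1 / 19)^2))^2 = 223302557401 / 24128706761604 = 0.01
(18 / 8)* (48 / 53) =108 / 53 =2.04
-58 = -58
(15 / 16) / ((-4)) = -0.23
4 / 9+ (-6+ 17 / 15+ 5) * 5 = 10 / 9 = 1.11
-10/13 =-0.77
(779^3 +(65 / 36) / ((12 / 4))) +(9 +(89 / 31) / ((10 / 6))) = 7913485976431 / 16740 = 472729150.32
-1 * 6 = -6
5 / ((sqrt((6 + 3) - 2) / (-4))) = -20 * sqrt(7) / 7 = -7.56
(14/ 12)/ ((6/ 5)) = 35/ 36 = 0.97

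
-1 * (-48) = 48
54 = 54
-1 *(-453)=453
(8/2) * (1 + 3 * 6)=76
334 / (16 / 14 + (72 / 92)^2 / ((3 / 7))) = 129.86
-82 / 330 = -41 / 165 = -0.25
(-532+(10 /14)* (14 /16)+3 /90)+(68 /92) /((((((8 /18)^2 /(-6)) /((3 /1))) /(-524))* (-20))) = -2296.00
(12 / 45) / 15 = 4 / 225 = 0.02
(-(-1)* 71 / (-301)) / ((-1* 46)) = 71 / 13846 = 0.01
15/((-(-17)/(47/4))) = 705/68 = 10.37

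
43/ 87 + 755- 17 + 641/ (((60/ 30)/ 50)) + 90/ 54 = 1458569/ 87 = 16765.16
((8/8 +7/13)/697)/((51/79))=1580/462111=0.00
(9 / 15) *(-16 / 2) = -24 / 5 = -4.80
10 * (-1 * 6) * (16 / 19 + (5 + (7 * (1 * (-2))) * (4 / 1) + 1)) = 56040 / 19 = 2949.47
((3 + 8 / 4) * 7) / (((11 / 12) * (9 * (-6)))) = -70 / 99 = -0.71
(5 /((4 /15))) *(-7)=-525 /4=-131.25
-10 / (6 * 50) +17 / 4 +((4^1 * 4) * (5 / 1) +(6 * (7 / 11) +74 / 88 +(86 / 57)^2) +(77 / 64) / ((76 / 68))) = 1054770889 / 11436480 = 92.23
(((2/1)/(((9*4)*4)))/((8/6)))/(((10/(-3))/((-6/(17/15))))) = 9/544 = 0.02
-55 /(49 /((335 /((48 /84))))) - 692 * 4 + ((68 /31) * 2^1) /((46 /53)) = -68296465 /19964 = -3420.98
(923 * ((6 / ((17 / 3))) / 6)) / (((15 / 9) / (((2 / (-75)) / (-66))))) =923 / 23375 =0.04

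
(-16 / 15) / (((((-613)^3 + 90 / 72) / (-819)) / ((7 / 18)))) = -20384 / 13820783745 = -0.00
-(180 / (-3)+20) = 40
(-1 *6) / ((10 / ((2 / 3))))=-2 / 5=-0.40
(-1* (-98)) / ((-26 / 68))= -3332 / 13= -256.31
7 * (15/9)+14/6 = 14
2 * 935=1870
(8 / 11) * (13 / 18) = 52 / 99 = 0.53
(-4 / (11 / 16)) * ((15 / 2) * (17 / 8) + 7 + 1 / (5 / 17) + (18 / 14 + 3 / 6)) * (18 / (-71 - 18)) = 1133928 / 34265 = 33.09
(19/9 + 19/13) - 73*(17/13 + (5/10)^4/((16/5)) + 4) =-887765/2304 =-385.31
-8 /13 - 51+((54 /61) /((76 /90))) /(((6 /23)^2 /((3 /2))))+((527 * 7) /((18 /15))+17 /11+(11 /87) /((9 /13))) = 3163724772833 /1038176568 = 3047.39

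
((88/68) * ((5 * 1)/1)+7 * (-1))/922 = -9/15674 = -0.00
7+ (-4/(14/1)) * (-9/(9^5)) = 321491/45927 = 7.00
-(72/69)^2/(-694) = 288/183563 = 0.00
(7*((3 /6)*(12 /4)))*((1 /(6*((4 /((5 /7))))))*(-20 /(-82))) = 25 /328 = 0.08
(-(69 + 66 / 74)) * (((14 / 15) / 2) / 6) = -3017 / 555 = -5.44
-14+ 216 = 202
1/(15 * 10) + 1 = 151/150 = 1.01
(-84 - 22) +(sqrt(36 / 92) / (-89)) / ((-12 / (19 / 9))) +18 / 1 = -88 +19 * sqrt(23) / 73692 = -88.00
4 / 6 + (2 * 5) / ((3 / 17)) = 172 / 3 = 57.33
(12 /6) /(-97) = -2 /97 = -0.02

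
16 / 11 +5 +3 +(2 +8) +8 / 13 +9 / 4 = 12767 / 572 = 22.32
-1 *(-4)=4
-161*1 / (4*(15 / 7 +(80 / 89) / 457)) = -45838471 / 2442620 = -18.77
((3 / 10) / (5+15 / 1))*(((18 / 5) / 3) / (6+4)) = 9 / 5000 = 0.00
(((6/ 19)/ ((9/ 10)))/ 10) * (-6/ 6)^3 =-2/ 57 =-0.04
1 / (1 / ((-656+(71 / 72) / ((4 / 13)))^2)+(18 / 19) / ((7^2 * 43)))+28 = 2240.51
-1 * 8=-8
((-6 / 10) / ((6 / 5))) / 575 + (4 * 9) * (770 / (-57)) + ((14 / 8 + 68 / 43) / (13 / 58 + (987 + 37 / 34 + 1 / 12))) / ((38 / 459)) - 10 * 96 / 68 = -23367356229828343 / 46697952400075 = -500.39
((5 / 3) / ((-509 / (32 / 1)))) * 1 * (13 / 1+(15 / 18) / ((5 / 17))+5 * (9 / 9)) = -10000 / 4581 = -2.18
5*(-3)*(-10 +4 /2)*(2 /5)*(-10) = -480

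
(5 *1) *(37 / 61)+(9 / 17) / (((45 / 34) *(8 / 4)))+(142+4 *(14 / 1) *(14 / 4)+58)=121766 / 305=399.23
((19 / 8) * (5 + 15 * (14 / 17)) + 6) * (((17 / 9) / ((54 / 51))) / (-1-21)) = -3.83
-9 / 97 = -0.09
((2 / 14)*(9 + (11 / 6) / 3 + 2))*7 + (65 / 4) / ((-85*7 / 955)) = -14.47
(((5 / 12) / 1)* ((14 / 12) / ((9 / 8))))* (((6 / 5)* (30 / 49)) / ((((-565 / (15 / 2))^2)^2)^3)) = 0.00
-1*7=-7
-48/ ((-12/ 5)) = 20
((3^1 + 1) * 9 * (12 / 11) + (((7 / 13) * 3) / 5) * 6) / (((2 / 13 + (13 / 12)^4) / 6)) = 3666041856 / 22702075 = 161.48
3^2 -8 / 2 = 5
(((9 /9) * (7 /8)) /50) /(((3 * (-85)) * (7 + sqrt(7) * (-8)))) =7 /5814000 + sqrt(7) /726750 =0.00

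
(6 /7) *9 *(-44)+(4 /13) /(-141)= -4355236 /12831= -339.43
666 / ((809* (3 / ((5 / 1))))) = 1110 / 809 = 1.37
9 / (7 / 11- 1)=-99 / 4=-24.75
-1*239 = -239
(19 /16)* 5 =95 /16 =5.94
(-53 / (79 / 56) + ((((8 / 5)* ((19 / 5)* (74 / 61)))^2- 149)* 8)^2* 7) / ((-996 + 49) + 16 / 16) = -856483209000909615636 / 202100601815234375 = -4237.91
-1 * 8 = -8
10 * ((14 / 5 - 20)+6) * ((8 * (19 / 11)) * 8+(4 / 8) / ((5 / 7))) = -685272 / 55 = -12459.49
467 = 467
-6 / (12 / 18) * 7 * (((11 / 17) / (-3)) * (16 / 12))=308 / 17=18.12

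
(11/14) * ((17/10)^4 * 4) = 918731/35000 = 26.25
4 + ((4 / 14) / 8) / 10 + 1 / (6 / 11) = 4903 / 840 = 5.84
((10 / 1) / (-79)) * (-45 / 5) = 90 / 79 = 1.14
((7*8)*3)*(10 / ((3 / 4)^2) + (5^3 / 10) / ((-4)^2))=37415 / 12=3117.92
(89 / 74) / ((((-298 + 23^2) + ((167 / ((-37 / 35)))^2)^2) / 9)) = 40573053 / 2334362074263632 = 0.00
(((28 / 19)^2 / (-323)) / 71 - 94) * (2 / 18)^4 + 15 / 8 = 808533707747 / 434538336744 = 1.86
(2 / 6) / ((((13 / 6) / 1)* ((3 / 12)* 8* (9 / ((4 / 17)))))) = 4 / 1989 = 0.00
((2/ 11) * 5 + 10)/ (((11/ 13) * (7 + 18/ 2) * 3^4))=65/ 6534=0.01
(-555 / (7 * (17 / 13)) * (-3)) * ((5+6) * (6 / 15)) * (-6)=-4801.92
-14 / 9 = -1.56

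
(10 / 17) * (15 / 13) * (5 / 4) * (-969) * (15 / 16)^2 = -4809375 / 6656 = -722.56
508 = 508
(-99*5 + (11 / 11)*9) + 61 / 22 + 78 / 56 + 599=36087 / 308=117.17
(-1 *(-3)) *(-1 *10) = -30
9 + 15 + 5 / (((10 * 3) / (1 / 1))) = 145 / 6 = 24.17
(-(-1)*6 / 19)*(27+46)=438 / 19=23.05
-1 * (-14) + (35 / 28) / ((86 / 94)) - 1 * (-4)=3331 / 172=19.37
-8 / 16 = -1 / 2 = -0.50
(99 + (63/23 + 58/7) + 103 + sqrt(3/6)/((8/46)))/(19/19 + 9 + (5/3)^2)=9*sqrt(2)/40 + 308673/18515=16.99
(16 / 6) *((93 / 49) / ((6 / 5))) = 620 / 147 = 4.22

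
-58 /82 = -29 /41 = -0.71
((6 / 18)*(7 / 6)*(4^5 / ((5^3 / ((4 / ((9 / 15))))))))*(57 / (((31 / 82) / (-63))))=-201739.89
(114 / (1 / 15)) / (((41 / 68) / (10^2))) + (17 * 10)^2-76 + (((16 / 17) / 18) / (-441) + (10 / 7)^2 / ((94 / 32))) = 40622874439888 / 130020471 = 312434.45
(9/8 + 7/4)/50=23/400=0.06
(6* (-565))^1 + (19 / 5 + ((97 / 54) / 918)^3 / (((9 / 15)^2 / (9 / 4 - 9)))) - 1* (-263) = -2536400674599717149 / 812115994648320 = -3123.20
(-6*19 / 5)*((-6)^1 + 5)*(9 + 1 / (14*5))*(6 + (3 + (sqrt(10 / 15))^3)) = 23978*sqrt(6) / 525 + 323703 / 175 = 1961.61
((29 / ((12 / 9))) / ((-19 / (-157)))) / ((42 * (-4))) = -4553 / 4256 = -1.07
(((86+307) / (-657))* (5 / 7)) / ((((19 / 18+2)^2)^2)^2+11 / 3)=-2406024725760 / 42808689994908607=-0.00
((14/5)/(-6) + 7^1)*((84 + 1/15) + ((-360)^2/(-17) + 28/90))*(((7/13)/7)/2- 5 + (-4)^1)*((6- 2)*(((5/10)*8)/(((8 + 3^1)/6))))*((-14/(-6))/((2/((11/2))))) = 3687431331752/149175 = 24718829.11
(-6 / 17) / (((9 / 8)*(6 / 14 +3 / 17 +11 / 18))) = -0.26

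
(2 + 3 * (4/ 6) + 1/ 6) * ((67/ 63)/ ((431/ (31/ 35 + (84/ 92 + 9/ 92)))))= 2045845/ 104919192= 0.02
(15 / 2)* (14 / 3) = 35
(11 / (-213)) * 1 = -11 / 213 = -0.05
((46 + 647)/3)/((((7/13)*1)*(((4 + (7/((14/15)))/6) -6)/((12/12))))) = -572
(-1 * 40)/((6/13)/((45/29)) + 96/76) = -74100/2891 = -25.63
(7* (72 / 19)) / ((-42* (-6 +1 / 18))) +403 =819515 / 2033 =403.11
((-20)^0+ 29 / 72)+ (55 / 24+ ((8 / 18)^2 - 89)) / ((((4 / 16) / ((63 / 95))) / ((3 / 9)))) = -1540867 / 20520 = -75.09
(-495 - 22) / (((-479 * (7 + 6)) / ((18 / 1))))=9306 / 6227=1.49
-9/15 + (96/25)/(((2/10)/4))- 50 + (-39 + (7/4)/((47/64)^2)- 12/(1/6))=-81.56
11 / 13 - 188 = -2433 / 13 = -187.15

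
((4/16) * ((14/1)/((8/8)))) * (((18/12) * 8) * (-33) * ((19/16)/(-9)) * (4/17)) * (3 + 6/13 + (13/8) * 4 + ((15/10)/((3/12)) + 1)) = 645183/884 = 729.85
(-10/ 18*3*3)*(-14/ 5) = 14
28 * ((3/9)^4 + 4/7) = 1324/81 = 16.35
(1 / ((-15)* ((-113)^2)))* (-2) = 2 / 191535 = 0.00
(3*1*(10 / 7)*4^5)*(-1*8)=-245760 / 7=-35108.57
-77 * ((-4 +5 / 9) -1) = 3080 / 9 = 342.22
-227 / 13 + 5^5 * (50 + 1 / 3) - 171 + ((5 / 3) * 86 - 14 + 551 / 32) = 65415899 / 416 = 157249.76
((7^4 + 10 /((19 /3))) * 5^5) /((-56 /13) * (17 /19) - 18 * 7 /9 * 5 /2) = -1854490625 /9597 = -193236.49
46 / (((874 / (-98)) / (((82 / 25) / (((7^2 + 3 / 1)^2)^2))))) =-2009 / 868254400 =-0.00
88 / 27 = 3.26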